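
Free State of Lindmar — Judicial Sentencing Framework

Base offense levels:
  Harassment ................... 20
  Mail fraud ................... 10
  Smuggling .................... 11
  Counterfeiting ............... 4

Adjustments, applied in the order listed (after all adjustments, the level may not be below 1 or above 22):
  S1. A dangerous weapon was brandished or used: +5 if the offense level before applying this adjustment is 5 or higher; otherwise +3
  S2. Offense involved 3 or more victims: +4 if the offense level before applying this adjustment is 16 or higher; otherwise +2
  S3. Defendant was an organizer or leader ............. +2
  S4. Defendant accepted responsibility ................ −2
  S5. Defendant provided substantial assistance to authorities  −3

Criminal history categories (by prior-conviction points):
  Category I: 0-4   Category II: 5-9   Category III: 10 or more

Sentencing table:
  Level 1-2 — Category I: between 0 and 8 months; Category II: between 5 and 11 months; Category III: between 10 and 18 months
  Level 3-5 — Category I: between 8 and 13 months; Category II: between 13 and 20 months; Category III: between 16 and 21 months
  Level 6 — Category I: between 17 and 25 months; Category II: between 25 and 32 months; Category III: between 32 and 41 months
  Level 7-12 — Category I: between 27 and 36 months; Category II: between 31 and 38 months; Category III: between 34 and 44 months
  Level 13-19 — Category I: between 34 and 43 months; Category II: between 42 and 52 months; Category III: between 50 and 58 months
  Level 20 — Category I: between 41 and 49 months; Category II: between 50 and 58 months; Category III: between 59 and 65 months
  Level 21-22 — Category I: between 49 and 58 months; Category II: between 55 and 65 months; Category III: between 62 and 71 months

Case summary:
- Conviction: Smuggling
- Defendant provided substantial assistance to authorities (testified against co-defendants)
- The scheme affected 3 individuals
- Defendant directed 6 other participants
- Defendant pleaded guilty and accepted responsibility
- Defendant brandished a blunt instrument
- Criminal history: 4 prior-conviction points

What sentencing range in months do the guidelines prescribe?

34-43 months

Base offense level for smuggling: 11.
S1 applies (level before this adjustment is 11 ≥ 5, so +5): 11 + 5 = 16.
S2 applies (level before this adjustment is 16 ≥ 16, so +4): 16 + 4 = 20.
S3 applies: 20 + 2 = 22.
S4 applies: 22 − 2 = 20.
S5 applies: 20 − 3 = 17.
Final offense level: 17.
Criminal history: 4 prior points → Category I (0-4).
Level 17 falls in the 13-19 band.
Grid: Level 13-19 × Category I = 34-43 months.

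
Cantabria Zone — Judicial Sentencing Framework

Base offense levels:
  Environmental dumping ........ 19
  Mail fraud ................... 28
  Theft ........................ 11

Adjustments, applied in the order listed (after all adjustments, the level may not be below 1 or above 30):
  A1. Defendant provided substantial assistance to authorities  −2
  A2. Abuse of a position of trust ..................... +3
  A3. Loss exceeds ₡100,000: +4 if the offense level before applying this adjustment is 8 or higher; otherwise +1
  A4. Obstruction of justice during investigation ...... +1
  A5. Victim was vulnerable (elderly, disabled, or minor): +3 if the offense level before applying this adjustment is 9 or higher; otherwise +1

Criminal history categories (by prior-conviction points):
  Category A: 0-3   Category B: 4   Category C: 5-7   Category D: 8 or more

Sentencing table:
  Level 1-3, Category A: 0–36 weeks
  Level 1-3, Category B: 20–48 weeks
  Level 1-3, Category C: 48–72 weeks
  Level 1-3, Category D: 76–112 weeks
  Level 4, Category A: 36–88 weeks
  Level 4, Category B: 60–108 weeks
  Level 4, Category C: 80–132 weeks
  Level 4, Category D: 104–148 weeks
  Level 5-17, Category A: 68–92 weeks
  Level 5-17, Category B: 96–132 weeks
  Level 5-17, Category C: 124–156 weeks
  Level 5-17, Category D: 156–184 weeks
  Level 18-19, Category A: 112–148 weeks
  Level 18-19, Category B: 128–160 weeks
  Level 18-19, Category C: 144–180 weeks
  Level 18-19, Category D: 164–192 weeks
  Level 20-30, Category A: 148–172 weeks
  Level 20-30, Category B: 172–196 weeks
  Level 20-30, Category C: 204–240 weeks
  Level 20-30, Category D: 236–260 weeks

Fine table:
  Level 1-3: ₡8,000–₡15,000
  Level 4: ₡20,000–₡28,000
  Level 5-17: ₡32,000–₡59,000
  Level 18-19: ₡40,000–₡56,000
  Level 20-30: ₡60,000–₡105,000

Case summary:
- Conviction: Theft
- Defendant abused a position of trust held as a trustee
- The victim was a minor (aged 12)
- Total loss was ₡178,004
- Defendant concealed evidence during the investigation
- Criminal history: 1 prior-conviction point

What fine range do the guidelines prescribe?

Base offense level for theft: 11.
A2 applies: 11 + 3 = 14.
A3 applies (level before this adjustment is 14 ≥ 8, so +4): 14 + 4 = 18.
A4 applies: 18 + 1 = 19.
A5 applies (level before this adjustment is 19 ≥ 9, so +3): 19 + 3 = 22.
Final offense level: 22.
Level 22 falls in the 20-30 band.
Fine table: Level 20-30 → ₡60,000–₡105,000.

₡60,000–₡105,000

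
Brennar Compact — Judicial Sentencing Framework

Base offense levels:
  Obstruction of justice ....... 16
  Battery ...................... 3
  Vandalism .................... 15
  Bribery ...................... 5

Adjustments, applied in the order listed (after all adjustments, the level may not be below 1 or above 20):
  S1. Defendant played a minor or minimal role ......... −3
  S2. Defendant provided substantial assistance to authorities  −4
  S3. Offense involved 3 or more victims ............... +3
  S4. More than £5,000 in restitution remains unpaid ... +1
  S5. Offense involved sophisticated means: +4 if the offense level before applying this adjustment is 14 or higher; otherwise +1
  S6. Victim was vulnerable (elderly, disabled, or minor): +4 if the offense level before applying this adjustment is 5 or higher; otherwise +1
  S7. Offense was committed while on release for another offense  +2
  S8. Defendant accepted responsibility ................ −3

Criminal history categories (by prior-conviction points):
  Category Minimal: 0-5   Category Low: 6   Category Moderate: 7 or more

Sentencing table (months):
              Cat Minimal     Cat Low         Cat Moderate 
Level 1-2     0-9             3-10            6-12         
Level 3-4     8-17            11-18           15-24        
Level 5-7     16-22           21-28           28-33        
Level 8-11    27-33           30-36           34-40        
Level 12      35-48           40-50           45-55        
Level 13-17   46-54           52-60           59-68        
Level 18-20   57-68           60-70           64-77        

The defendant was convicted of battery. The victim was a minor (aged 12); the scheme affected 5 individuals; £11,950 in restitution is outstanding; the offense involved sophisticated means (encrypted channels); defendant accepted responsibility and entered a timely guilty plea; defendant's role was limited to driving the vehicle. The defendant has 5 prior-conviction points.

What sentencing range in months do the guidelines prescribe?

Base offense level for battery: 3.
S1 applies: 3 − 3 = 0.
S2 does not apply.
S3 applies: 0 + 3 = 3.
S4 applies: 3 + 1 = 4.
S5 applies (level before this adjustment is 4 < 14, so +1): 4 + 1 = 5.
S6 applies (level before this adjustment is 5 ≥ 5, so +4): 5 + 4 = 9.
S8 applies: 9 − 3 = 6.
Final offense level: 6.
Criminal history: 5 prior points → Category Minimal (0-5).
Level 6 falls in the 5-7 band.
Grid: Level 5-7 × Category Minimal = 16-22 months.

16-22 months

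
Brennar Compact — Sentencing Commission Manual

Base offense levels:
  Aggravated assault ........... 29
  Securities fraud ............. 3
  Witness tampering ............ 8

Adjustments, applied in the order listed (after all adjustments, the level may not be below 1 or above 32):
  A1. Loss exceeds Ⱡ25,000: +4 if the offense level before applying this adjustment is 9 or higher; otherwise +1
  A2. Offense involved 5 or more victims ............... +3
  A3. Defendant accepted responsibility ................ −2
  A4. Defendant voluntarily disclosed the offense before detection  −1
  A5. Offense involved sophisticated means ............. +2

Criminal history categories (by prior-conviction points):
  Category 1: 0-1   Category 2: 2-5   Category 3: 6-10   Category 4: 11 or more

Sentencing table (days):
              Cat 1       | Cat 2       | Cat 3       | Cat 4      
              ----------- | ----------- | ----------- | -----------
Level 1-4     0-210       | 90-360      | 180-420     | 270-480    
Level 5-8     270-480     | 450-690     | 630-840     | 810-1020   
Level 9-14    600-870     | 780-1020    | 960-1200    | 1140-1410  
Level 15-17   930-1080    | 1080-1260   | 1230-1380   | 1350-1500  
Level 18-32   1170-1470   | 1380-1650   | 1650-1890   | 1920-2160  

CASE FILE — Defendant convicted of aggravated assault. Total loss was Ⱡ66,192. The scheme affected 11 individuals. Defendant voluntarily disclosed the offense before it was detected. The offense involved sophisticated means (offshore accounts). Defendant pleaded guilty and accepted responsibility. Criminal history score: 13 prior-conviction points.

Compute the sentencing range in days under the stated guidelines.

1920-2160 days

Base offense level for aggravated assault: 29.
A1 applies (level before this adjustment is 29 ≥ 9, so +4): 29 + 4 = 33.
A2 applies: 33 + 3 = 36.
A3 applies: 36 − 2 = 34.
A4 applies: 34 − 1 = 33.
A5 applies: 33 + 2 = 35.
Level 35 exceeds the maximum of 32; capped at 32.
Final offense level: 32.
Criminal history: 13 prior points → Category 4 (11+).
Level 32 falls in the 18-32 band.
Grid: Level 18-32 × Category 4 = 1920-2160 days.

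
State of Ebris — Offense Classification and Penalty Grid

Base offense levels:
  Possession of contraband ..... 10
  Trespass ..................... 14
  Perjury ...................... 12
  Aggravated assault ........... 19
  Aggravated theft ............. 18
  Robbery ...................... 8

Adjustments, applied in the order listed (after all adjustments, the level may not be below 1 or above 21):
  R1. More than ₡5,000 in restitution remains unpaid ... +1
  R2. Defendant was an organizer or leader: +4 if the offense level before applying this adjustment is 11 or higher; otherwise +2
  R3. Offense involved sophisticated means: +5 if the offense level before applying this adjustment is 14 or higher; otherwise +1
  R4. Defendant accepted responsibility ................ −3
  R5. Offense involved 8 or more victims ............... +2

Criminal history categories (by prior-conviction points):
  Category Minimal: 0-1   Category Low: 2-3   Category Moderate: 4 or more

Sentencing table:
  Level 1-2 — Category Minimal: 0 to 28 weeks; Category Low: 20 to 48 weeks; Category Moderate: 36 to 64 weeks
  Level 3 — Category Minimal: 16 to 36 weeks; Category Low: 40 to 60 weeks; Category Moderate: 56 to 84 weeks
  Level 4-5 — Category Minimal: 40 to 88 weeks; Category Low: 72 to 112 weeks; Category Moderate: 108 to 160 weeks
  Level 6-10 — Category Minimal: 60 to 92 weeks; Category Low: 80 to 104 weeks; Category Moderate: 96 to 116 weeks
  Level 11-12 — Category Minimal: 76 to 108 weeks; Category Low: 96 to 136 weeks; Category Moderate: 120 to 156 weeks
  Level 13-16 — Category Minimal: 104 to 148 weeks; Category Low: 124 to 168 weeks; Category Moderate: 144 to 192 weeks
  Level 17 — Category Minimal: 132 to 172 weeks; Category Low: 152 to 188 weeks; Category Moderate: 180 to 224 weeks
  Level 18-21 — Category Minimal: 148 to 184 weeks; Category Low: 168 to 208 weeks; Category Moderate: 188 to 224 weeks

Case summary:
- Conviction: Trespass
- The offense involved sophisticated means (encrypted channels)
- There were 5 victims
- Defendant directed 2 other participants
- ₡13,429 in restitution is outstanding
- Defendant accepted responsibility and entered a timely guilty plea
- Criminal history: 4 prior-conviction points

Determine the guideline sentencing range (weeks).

Base offense level for trespass: 14.
R1 applies: 14 + 1 = 15.
R2 applies (level before this adjustment is 15 ≥ 11, so +4): 15 + 4 = 19.
R3 applies (level before this adjustment is 19 ≥ 14, so +5): 19 + 5 = 24.
R4 applies: 24 − 3 = 21.
Final offense level: 21.
Criminal history: 4 prior points → Category Moderate (4+).
Level 21 falls in the 18-21 band.
Grid: Level 18-21 × Category Moderate = 188-224 weeks.

188-224 weeks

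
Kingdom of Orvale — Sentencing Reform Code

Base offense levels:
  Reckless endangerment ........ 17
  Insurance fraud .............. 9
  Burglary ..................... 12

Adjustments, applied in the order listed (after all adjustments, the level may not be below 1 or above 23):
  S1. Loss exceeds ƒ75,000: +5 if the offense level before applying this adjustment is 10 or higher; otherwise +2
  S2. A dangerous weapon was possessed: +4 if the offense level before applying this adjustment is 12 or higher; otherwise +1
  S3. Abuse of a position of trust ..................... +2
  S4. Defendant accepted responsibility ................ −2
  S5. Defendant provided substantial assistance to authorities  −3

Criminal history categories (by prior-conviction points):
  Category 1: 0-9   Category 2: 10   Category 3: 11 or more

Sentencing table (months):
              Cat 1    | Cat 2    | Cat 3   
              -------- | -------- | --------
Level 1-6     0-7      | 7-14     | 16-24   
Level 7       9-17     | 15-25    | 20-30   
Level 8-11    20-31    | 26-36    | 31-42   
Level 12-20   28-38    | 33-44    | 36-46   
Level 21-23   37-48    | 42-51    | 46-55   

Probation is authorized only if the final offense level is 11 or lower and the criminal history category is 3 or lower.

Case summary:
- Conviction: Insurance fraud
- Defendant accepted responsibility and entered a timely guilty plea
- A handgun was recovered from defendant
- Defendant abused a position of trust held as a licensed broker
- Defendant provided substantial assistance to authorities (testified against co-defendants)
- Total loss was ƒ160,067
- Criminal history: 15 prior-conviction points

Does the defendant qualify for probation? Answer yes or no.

Base offense level for insurance fraud: 9.
S1 applies (level before this adjustment is 9 < 10, so +2): 9 + 2 = 11.
S2 applies (level before this adjustment is 11 < 12, so +1): 11 + 1 = 12.
S3 applies: 12 + 2 = 14.
S4 applies: 14 − 2 = 12.
S5 applies: 12 − 3 = 9.
Final offense level: 9.
Criminal history: 15 prior points → Category 3 (11+).
Level 9 falls in the 8-11 band.
Grid: Level 8-11 × Category 3 = 31-42 months.
Probation check: level 9 ≤ 11 and category 3 ≤ 3 → eligible.

Yes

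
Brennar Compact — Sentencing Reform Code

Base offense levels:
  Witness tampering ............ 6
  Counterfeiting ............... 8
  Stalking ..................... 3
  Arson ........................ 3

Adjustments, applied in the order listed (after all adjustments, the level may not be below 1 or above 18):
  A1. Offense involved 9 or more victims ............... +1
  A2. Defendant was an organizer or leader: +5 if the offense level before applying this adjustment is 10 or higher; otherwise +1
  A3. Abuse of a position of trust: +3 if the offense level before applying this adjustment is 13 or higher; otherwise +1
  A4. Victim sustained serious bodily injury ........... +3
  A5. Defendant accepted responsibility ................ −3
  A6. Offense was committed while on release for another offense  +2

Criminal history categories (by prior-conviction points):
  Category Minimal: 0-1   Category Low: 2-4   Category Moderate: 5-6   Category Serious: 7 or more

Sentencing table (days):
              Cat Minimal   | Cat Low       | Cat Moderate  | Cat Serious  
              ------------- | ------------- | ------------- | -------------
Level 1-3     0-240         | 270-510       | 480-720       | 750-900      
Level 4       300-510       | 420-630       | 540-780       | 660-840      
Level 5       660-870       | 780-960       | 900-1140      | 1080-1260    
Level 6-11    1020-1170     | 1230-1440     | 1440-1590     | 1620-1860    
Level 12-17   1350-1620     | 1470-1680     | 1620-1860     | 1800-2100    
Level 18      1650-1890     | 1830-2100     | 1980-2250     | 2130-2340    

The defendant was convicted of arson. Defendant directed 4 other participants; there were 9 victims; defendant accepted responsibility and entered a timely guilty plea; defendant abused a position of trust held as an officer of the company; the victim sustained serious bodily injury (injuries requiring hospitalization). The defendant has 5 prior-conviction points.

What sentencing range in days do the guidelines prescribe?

Base offense level for arson: 3.
A1 applies: 3 + 1 = 4.
A2 applies (level before this adjustment is 4 < 10, so +1): 4 + 1 = 5.
A3 applies (level before this adjustment is 5 < 13, so +1): 5 + 1 = 6.
A4 applies: 6 + 3 = 9.
A5 applies: 9 − 3 = 6.
Final offense level: 6.
Criminal history: 5 prior points → Category Moderate (5-6).
Level 6 falls in the 6-11 band.
Grid: Level 6-11 × Category Moderate = 1440-1590 days.

1440-1590 days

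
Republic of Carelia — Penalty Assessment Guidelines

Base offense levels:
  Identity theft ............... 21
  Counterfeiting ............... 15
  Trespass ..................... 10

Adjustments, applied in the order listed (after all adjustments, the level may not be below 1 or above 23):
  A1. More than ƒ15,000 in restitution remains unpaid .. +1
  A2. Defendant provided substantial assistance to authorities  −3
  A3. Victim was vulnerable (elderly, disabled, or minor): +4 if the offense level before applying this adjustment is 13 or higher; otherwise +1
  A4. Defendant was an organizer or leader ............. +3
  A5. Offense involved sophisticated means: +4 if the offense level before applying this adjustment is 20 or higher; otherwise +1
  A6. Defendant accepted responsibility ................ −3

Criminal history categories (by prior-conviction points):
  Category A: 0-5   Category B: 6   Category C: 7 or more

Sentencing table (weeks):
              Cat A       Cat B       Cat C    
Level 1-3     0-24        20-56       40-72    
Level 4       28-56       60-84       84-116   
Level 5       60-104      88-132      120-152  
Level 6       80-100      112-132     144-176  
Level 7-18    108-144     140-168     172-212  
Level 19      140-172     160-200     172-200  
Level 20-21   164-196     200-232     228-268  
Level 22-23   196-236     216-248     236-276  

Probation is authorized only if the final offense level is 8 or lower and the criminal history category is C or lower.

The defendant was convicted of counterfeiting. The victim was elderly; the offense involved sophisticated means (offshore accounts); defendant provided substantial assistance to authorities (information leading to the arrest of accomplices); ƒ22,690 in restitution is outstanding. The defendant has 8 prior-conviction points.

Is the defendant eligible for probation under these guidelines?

No

Base offense level for counterfeiting: 15.
A1 applies: 15 + 1 = 16.
A2 applies: 16 − 3 = 13.
A3 applies (level before this adjustment is 13 ≥ 13, so +4): 13 + 4 = 17.
A4 does not apply.
A5 applies (level before this adjustment is 17 < 20, so +1): 17 + 1 = 18.
Final offense level: 18.
Criminal history: 8 prior points → Category C (7+).
Level 18 falls in the 7-18 band.
Grid: Level 7-18 × Category C = 172-212 weeks.
Probation check: level 18 > 8 and category C ≤ C → not eligible.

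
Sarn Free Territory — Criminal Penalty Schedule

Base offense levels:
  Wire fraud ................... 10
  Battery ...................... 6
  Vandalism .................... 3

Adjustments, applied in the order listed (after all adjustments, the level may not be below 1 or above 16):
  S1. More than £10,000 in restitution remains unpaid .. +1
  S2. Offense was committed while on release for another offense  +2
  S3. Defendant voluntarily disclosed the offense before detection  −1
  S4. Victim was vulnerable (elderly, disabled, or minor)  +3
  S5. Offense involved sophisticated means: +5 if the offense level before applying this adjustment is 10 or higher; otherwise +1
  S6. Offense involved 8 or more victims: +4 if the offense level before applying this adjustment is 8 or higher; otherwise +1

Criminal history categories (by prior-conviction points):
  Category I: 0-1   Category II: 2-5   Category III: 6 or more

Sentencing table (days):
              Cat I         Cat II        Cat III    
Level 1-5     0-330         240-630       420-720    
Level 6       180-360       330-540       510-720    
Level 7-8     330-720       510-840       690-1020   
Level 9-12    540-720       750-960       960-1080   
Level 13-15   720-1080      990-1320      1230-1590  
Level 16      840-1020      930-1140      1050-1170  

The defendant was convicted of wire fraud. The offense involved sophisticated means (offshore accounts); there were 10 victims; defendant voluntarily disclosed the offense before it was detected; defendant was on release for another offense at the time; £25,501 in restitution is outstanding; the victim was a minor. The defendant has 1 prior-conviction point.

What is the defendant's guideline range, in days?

Base offense level for wire fraud: 10.
S1 applies: 10 + 1 = 11.
S2 applies: 11 + 2 = 13.
S3 applies: 13 − 1 = 12.
S4 applies: 12 + 3 = 15.
S5 applies (level before this adjustment is 15 ≥ 10, so +5): 15 + 5 = 20.
S6 applies (level before this adjustment is 20 ≥ 8, so +4): 20 + 4 = 24.
Level 24 exceeds the maximum of 16; capped at 16.
Final offense level: 16.
Criminal history: 1 prior point → Category I (0-1).
Level 16 falls in the 16 band.
Grid: Level 16 × Category I = 840-1020 days.

840-1020 days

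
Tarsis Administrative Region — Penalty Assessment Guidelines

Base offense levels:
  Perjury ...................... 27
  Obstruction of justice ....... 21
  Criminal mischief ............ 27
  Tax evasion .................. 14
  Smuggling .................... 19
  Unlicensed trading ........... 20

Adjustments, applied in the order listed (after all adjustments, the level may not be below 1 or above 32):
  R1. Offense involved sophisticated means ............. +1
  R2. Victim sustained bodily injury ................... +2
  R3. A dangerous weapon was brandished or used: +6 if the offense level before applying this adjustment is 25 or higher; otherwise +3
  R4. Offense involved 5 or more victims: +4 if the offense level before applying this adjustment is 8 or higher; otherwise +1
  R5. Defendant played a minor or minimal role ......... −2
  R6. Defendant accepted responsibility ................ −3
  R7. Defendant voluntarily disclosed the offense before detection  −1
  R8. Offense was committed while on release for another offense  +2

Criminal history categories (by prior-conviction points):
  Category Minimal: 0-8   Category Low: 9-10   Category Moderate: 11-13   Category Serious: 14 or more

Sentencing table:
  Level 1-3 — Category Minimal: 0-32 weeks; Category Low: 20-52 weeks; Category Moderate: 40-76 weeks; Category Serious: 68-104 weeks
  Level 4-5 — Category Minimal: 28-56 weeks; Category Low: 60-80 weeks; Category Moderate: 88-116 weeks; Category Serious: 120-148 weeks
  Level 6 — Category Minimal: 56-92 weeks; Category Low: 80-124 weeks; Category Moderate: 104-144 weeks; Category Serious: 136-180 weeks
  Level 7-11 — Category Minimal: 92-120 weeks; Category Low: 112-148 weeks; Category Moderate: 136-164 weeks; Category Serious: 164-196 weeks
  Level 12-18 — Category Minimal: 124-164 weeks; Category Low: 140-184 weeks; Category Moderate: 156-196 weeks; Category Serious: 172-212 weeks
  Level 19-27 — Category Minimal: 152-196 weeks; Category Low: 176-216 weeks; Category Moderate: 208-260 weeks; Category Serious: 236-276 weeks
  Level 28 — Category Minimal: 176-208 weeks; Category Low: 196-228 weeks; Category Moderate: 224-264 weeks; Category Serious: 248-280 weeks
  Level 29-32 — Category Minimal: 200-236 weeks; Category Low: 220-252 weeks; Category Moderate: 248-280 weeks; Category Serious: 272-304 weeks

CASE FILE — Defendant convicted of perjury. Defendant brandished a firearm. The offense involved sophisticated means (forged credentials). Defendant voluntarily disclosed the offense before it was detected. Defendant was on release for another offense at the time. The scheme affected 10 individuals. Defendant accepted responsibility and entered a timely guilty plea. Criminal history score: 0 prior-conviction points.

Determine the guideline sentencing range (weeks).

Base offense level for perjury: 27.
R1 applies: 27 + 1 = 28.
R2 does not apply.
R3 applies (level before this adjustment is 28 ≥ 25, so +6): 28 + 6 = 34.
R4 applies (level before this adjustment is 34 ≥ 8, so +4): 34 + 4 = 38.
R6 applies: 38 − 3 = 35.
R7 applies: 35 − 1 = 34.
R8 applies: 34 + 2 = 36.
Level 36 exceeds the maximum of 32; capped at 32.
Final offense level: 32.
Criminal history: 0 prior points → Category Minimal (0-8).
Level 32 falls in the 29-32 band.
Grid: Level 29-32 × Category Minimal = 200-236 weeks.

200-236 weeks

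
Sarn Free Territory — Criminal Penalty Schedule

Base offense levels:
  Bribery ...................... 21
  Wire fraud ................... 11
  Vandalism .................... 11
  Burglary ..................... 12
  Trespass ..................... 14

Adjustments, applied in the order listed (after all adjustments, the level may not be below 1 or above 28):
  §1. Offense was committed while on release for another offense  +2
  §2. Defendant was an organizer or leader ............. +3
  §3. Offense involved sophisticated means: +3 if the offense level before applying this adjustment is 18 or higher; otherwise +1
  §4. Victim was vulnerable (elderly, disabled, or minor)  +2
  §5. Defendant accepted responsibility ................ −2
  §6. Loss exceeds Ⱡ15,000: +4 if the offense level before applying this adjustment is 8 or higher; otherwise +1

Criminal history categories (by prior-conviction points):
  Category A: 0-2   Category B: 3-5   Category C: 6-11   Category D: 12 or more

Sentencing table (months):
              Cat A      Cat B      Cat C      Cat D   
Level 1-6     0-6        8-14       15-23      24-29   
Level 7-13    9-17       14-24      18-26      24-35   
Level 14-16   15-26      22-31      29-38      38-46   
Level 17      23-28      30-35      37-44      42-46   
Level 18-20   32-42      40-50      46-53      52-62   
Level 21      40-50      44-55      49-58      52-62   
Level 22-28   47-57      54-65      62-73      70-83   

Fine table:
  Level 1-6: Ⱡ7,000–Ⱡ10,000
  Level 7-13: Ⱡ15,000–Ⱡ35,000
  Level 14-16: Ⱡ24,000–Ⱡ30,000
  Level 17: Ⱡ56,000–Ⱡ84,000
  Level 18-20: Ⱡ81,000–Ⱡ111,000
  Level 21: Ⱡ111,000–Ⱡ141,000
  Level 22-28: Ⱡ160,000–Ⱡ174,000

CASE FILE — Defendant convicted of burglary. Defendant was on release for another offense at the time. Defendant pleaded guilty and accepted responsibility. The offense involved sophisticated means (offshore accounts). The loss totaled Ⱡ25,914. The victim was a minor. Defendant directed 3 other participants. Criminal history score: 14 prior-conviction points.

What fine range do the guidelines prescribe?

Base offense level for burglary: 12.
§1 applies: 12 + 2 = 14.
§2 applies: 14 + 3 = 17.
§3 applies (level before this adjustment is 17 < 18, so +1): 17 + 1 = 18.
§4 applies: 18 + 2 = 20.
§5 applies: 20 − 2 = 18.
§6 applies (level before this adjustment is 18 ≥ 8, so +4): 18 + 4 = 22.
Final offense level: 22.
Level 22 falls in the 22-28 band.
Fine table: Level 22-28 → Ⱡ160,000–Ⱡ174,000.

Ⱡ160,000–Ⱡ174,000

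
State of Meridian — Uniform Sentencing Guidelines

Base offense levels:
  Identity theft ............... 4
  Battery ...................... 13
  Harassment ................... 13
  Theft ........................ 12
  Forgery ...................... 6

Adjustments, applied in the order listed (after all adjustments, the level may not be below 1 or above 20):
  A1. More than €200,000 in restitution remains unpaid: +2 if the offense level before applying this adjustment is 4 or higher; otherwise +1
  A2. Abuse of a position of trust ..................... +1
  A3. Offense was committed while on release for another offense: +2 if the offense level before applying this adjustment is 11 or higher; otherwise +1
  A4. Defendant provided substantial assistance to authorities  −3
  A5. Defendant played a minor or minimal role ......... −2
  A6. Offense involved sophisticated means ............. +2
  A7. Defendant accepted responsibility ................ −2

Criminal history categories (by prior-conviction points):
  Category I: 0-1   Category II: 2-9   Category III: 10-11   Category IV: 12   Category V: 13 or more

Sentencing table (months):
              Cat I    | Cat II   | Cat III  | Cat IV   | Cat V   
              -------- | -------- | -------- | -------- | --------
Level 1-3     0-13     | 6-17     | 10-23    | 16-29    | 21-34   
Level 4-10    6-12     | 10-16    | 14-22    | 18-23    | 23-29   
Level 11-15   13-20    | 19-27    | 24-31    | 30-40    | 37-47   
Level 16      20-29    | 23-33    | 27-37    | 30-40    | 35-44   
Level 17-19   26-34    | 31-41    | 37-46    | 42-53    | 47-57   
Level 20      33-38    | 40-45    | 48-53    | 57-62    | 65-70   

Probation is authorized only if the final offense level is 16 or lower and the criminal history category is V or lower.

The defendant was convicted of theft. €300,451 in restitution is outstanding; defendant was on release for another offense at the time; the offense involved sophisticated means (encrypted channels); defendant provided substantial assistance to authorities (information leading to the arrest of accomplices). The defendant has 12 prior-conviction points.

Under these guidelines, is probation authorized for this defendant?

Yes

Base offense level for theft: 12.
A1 applies (level before this adjustment is 12 ≥ 4, so +2): 12 + 2 = 14.
A3 applies (level before this adjustment is 14 ≥ 11, so +2): 14 + 2 = 16.
A4 applies: 16 − 3 = 13.
A5 does not apply.
A6 applies: 13 + 2 = 15.
Final offense level: 15.
Criminal history: 12 prior points → Category IV (12).
Level 15 falls in the 11-15 band.
Grid: Level 11-15 × Category IV = 30-40 months.
Probation check: level 15 ≤ 16 and category IV ≤ V → eligible.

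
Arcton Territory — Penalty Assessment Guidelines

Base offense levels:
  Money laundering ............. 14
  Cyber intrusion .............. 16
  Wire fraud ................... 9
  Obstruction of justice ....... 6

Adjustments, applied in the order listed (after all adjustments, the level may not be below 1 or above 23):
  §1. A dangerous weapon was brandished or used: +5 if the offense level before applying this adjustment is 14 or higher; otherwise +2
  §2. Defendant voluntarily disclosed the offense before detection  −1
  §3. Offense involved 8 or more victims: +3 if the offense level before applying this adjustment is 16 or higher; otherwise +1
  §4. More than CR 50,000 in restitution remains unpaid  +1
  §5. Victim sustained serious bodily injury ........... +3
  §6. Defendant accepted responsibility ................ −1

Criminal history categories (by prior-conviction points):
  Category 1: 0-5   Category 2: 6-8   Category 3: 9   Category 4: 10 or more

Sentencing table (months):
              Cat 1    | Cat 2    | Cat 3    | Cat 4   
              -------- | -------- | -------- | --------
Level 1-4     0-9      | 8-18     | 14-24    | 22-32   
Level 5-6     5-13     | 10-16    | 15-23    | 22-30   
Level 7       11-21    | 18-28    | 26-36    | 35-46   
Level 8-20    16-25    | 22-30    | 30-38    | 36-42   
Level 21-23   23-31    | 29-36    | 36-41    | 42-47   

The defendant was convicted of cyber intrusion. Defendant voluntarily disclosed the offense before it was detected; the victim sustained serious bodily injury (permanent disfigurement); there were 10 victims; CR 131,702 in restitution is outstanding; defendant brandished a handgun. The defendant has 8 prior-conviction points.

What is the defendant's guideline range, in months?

29-36 months

Base offense level for cyber intrusion: 16.
§1 applies (level before this adjustment is 16 ≥ 14, so +5): 16 + 5 = 21.
§2 applies: 21 − 1 = 20.
§3 applies (level before this adjustment is 20 ≥ 16, so +3): 20 + 3 = 23.
§4 applies: 23 + 1 = 24.
§5 applies: 24 + 3 = 27.
Level 27 exceeds the maximum of 23; capped at 23.
Final offense level: 23.
Criminal history: 8 prior points → Category 2 (6-8).
Level 23 falls in the 21-23 band.
Grid: Level 21-23 × Category 2 = 29-36 months.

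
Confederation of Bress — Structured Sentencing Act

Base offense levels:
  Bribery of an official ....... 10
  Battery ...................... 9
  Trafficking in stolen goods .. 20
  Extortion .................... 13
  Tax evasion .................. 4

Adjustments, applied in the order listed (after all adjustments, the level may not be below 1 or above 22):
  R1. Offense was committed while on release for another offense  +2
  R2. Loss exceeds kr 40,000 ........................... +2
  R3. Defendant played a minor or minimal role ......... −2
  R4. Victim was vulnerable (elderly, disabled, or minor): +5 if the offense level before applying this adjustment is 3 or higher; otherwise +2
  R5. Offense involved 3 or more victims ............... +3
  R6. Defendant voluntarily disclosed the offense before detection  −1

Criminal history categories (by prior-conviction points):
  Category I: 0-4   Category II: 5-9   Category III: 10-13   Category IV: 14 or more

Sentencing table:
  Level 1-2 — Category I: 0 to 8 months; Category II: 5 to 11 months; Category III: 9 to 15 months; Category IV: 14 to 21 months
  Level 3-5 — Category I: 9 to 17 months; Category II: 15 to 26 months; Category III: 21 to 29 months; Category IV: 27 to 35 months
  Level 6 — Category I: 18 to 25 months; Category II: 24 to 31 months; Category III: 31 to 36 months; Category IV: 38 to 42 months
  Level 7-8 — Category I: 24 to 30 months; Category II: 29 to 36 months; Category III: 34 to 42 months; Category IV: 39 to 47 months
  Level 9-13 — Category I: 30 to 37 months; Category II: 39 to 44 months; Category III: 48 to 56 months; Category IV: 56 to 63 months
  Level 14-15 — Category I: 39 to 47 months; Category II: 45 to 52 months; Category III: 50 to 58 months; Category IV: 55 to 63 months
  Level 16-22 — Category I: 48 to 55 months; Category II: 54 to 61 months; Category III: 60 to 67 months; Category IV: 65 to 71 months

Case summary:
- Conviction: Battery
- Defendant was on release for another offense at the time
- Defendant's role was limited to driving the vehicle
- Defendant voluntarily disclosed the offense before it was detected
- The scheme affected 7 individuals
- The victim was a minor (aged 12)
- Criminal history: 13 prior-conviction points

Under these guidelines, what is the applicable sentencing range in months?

60-67 months

Base offense level for battery: 9.
R1 applies: 9 + 2 = 11.
R2 does not apply.
R3 applies: 11 − 2 = 9.
R4 applies (level before this adjustment is 9 ≥ 3, so +5): 9 + 5 = 14.
R5 applies: 14 + 3 = 17.
R6 applies: 17 − 1 = 16.
Final offense level: 16.
Criminal history: 13 prior points → Category III (10-13).
Level 16 falls in the 16-22 band.
Grid: Level 16-22 × Category III = 60-67 months.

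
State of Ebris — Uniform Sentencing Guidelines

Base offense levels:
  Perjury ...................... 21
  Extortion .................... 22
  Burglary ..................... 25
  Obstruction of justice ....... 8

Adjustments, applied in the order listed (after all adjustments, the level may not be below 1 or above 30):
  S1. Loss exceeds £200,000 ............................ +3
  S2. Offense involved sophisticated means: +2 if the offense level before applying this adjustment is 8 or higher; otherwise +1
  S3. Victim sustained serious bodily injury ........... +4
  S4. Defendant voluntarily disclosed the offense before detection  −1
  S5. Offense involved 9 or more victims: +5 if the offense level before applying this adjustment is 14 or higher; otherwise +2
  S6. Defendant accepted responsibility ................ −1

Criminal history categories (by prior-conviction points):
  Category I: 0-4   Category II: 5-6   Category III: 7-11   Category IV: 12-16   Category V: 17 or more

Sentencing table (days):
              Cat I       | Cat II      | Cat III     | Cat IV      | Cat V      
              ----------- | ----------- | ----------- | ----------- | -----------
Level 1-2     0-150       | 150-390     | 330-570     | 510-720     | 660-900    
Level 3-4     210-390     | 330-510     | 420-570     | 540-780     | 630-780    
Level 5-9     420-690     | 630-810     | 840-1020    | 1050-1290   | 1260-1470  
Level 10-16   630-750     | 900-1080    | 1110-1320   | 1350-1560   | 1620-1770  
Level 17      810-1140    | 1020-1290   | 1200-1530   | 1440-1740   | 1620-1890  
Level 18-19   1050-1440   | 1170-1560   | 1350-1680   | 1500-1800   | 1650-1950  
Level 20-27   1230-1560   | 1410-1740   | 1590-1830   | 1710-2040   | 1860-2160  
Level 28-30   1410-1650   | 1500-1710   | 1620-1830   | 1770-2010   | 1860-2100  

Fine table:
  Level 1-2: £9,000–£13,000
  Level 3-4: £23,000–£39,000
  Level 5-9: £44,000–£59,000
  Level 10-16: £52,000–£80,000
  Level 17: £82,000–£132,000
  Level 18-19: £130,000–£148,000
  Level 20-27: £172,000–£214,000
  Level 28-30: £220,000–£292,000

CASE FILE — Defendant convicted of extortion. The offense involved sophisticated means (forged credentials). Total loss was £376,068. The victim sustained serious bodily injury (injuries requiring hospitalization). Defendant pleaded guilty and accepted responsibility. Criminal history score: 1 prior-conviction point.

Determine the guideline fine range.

Base offense level for extortion: 22.
S1 applies: 22 + 3 = 25.
S2 applies (level before this adjustment is 25 ≥ 8, so +2): 25 + 2 = 27.
S3 applies: 27 + 4 = 31.
S5 does not apply.
S6 applies: 31 − 1 = 30.
Final offense level: 30.
Level 30 falls in the 28-30 band.
Fine table: Level 28-30 → £220,000–£292,000.

£220,000–£292,000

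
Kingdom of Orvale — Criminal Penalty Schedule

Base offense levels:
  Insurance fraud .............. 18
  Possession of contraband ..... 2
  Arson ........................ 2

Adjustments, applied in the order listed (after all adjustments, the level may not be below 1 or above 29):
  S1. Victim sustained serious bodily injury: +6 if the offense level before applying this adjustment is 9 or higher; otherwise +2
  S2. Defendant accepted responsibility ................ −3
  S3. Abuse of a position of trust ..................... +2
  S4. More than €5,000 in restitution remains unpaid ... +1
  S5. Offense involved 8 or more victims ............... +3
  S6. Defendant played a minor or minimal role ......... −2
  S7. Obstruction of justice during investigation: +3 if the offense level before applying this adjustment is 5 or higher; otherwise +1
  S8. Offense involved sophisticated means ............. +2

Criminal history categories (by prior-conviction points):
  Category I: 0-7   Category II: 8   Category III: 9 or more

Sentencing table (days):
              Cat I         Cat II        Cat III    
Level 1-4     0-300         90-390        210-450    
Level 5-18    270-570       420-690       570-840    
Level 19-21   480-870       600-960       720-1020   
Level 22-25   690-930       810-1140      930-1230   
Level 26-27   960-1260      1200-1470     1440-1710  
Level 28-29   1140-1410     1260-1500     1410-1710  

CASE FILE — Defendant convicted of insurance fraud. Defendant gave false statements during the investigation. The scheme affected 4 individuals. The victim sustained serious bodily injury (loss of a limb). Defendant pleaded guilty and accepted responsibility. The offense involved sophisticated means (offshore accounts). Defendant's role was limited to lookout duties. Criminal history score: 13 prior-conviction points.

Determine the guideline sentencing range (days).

Base offense level for insurance fraud: 18.
S1 applies (level before this adjustment is 18 ≥ 9, so +6): 18 + 6 = 24.
S2 applies: 24 − 3 = 21.
S3 does not apply.
S5 does not apply.
S6 applies: 21 − 2 = 19.
S7 applies (level before this adjustment is 19 ≥ 5, so +3): 19 + 3 = 22.
S8 applies: 22 + 2 = 24.
Final offense level: 24.
Criminal history: 13 prior points → Category III (9+).
Level 24 falls in the 22-25 band.
Grid: Level 22-25 × Category III = 930-1230 days.

930-1230 days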